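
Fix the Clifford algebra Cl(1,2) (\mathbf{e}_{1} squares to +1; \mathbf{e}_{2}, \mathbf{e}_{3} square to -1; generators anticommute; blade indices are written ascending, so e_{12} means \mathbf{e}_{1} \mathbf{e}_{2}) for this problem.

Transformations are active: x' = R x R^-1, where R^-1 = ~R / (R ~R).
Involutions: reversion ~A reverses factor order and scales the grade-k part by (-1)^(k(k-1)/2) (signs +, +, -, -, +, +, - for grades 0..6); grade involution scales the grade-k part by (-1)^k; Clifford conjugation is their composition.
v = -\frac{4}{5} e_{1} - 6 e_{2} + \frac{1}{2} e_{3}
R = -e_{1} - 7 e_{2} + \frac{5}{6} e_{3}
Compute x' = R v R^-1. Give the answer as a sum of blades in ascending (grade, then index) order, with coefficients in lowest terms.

~R = -e_{1} - 7 e_{2} + \frac{5}{6} e_{3}, and R ~R = -\frac{1753}{36}, so R^-1 = ~R / (-\frac{1753}{36}).
R v = -\frac{2497}{60} + \frac{2}{5} e_{12} + \frac{1}{6} e_{13} + \frac{3}{2} e_{23}
Answer: -\frac{1594}{1753} e_{1} - \frac{52284}{8765} e_{2} + \frac{3241}{3506} e_{3}


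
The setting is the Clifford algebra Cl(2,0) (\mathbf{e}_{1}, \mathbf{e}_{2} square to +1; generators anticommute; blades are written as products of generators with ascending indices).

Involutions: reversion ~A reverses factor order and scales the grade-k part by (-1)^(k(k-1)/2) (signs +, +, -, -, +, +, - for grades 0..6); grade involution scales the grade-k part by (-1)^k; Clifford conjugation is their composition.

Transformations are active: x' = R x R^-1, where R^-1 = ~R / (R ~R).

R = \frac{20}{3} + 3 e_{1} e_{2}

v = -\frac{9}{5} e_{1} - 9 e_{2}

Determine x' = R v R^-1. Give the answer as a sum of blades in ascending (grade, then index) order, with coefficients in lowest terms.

~R = \frac{20}{3} - 3 e_{1} e_{2}, and R ~R = \frac{481}{9}, so R^-1 = ~R / (\frac{481}{9}).
R v = -39 e_{1} - \frac{273}{5} e_{2}
Answer: -\frac{1467}{185} e_{1} - \frac{171}{37} e_{2}


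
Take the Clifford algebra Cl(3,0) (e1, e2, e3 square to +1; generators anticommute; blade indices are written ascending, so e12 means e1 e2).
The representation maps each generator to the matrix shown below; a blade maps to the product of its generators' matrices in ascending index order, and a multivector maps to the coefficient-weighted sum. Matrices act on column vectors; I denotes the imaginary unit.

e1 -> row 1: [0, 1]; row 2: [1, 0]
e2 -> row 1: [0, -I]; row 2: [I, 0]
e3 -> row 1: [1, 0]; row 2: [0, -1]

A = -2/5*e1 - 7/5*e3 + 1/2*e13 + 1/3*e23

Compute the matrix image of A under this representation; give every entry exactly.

Bivector images (products of the table entries): rho(e13) = rho(e1)rho(e3) = row 1: [0, -1]; row 2: [1, 0]; rho(e23) = rho(e2)rho(e3) = row 1: [0, I]; row 2: [I, 0].
M = (-2/5)*rho(e1) + (-7/5)*rho(e3) + (1/2)*rho(e13) + (1/3)*rho(e23), summed entrywise:
Answer: row 1: [-7/5, -9/10 + I/3]; row 2: [1/10 + I/3, 7/5]


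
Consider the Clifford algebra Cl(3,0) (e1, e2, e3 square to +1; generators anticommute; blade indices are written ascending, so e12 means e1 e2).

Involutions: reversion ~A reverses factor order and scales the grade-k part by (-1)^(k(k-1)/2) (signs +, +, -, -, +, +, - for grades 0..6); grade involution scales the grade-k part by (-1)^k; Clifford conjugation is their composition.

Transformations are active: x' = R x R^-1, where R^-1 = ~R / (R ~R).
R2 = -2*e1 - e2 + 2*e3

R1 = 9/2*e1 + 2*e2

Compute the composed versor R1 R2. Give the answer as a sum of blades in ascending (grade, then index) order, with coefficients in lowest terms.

Distribute over the terms of R1 (each basis-blade product reordered to ascending indices, repeated generators contracted through their squares):
(9/2*e1) R2 = -9 - 9/2*e12 + 9*e13
(2*e2) R2 = -2 + 4*e12 + 4*e23
Summing the partial products and collecting blades:
Answer: -11 - 1/2*e12 + 9*e13 + 4*e23


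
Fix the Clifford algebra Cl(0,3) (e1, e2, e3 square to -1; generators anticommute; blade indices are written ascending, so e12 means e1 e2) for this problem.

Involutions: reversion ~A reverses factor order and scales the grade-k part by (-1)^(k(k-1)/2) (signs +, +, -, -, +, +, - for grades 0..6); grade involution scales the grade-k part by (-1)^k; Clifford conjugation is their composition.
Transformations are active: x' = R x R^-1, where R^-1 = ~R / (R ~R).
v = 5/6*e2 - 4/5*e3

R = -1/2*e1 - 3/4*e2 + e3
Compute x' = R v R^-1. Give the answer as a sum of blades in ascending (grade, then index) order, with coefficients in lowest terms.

~R = -1/2*e1 - 3/4*e2 + e3, and R ~R = -29/16, so R^-1 = ~R / (-29/16).
R v = 57/40 - 5/12*e12 + 2/5*e13 - 7/30*e23
Answer: 114/145*e1 + 301/870*e2 - 112/145*e3


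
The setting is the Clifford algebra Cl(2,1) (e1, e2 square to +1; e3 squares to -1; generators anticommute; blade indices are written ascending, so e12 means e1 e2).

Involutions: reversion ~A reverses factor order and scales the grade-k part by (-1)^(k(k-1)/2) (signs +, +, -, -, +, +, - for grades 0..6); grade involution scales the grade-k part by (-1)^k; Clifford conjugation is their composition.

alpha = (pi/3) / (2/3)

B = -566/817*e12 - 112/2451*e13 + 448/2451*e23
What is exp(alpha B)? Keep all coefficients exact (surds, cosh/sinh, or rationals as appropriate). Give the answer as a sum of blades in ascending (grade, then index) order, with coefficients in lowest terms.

B^2 term by term: the squares give (-566/817)^2*(e12)^2 + (-112/2451)^2*(e13)^2 + (448/2451)^2*(e23)^2 = 320356/667489*(-1) + 12544/6007401*(+1) + 200704/6007401*(+1) = -4/9 (each basis 2-blade squares to minus the product of its generators' squares); cross terms between blades sharing an index anticommute and cancel. So B^2 = -4/9.
B^2 = -4/9 — a negative square means the series sums to a rotation: l = 2/3, alpha*l = pi/3, so exp(alpha B) = cos(pi/3) + (sin(pi/3)/(2/3))*B = 1/2 + (3*sqrt(3)/4)*B.
Answer: 1/2 - 849*sqrt(3)/1634*e12 - 28*sqrt(3)/817*e13 + 112*sqrt(3)/817*e23


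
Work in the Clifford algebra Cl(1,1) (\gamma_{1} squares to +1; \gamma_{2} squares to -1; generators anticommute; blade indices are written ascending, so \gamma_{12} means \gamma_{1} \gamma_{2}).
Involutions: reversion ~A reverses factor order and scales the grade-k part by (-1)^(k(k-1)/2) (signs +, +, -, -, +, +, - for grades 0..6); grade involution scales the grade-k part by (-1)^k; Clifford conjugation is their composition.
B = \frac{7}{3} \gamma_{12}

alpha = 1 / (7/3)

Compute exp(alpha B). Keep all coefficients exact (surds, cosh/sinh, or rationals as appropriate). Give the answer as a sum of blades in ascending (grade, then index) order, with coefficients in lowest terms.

B^2 = (\frac{7}{3})^2*(\gamma_{12})^2 = \frac{49}{9}*(+1) = \frac{49}{9} (a basis 2-blade squares to minus the product of its generators' squares).
B^2 = \frac{49}{9} — hyperbolic case — the even/odd split gives cosh and sinh: l = \frac{7}{3}, alpha*l = 1, so exp(alpha B) = cosh(1) + (sinh(1)/(\frac{7}{3}))*B = \cosh{\left(1 \right)} + (\frac{3 \sinh{\left(1 \right)}}{7})*B.
Answer: \cosh{\left(1 \right)} + \sinh{\left(1 \right)} \gamma_{12}


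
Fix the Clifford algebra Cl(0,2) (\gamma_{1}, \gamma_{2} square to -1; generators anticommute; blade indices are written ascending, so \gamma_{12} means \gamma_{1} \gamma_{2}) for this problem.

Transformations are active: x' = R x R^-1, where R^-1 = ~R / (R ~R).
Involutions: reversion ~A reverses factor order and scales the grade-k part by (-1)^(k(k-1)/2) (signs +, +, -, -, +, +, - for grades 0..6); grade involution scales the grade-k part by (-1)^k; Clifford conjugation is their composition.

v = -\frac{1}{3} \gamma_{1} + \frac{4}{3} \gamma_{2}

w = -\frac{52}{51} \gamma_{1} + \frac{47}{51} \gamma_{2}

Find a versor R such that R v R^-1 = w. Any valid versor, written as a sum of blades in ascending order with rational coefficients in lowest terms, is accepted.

Construction: equal norms (both -\frac{17}{9}) license R = v + w = -\frac{23}{17} \gamma_{1} + \frac{115}{51} \gamma_{2} — nothing changes along that direction, while (v - w)/2 changes sign, so v maps onto w.
Answer: -\frac{23}{17} \gamma_{1} + \frac{115}{51} \gamma_{2}


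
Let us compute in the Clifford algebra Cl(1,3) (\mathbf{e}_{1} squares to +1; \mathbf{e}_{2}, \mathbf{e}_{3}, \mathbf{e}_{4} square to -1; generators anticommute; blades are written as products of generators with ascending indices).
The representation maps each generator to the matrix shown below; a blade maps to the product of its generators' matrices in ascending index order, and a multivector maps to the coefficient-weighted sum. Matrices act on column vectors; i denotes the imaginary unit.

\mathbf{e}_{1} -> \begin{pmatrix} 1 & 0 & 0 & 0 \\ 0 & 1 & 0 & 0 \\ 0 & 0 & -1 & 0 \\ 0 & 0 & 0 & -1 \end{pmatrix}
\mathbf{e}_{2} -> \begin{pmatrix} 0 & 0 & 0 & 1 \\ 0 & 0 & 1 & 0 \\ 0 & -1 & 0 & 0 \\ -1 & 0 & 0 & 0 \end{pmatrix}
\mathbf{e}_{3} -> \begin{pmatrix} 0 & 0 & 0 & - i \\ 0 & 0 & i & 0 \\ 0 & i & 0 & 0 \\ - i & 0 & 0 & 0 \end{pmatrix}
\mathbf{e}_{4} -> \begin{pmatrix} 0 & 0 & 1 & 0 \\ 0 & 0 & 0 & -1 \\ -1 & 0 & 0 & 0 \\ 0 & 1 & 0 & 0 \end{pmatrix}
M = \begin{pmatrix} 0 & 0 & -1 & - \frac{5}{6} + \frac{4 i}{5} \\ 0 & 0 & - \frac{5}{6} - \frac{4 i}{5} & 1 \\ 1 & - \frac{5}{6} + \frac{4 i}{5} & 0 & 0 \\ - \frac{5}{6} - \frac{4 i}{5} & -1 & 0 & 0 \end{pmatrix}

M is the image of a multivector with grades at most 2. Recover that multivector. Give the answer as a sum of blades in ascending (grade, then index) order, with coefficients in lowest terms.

Method: the blade images are trace-orthogonal — tr(rho(e_A) rho(e_B)^-1) = 4 if A = B and 0 otherwise — and rho(e_A)^-1 = (e_A)^2 * rho(e_A) with (e_A)^2 = +1 or -1, so the coefficient of e_A in the preimage is (e_A)^2 * tr(M rho(e_A))/4.
Nonzero projections over blades of grade <= 2: e_{4}: (e_{4})^2 = -1, tr(M rho(e_{4})) = 4, coefficient -1; e_{1} e_{2}: (e_{1} e_{2})^2 = +1, tr(M rho(e_{1} e_{2})) = - \frac{10}{3}, coefficient -\frac{5}{6}; e_{1} e_{3}: (e_{1} e_{3})^2 = +1, tr(M rho(e_{1} e_{3})) = - \frac{16}{5}, coefficient -\frac{4}{5}. Every other blade of grade <= 2 projects to 0.
Answer: -e_{4} - \frac{5}{6} e_{1} e_{2} - \frac{4}{5} e_{1} e_{3}


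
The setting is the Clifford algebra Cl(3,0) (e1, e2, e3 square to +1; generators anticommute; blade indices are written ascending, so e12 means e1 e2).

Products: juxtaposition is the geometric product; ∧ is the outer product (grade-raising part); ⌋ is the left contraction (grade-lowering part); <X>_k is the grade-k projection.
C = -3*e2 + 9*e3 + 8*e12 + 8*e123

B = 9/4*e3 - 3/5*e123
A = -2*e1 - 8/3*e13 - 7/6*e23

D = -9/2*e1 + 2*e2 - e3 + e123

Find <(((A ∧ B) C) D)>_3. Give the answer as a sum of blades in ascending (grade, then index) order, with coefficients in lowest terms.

step 1: -9/2*e13
step 2: -81/2*e1 - 36*e2 - 36*e23 - 27/2*e123
step 3: 495/4 + 36*e1 + 36*e2 + 72*e3 - 459/2*e12 + 207/2*e13 + 225/4*e23 + 162*e123
step 4: 162*e123
Answer: 162*e123


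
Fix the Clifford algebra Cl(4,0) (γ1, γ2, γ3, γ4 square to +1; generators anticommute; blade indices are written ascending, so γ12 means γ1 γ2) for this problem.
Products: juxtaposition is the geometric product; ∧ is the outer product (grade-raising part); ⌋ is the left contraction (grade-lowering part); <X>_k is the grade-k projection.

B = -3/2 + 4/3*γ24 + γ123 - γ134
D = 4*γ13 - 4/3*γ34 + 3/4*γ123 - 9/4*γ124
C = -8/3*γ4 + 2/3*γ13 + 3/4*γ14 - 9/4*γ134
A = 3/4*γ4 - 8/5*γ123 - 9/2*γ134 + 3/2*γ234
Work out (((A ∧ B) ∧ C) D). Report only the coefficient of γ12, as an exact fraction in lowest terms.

step 1: -9/8*γ4 + 12/5*γ123 + 27/4*γ134 - 9/4*γ234 - 3/4*γ1234
step 2: -3/4*γ134 - 32/5*γ1234
step 3: -γ1 - 72/5*γ3 - 9/5*γ4 - 128/15*γ12 + 27/16*γ23 - 2003/80*γ24
Answer: -128/15


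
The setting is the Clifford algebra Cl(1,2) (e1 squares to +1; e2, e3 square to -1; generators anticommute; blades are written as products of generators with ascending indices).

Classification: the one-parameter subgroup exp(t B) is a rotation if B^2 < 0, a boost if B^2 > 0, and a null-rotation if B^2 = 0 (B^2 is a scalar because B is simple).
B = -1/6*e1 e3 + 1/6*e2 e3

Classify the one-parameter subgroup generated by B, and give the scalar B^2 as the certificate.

B^2 term by term: the squares give (-1/6)^2*(e1 e3)^2 + (1/6)^2*(e2 e3)^2 = 1/36*(+1) + 1/36*(-1) = 0 (each basis 2-blade squares to minus the product of its generators' squares); cross terms between blades sharing an index anticommute and cancel. So B^2 = 0.
Answer: null-rotation, certificate B^2 = 0. Because 0 is invariant under every versor sandwich, the classification follows from its sign alone.


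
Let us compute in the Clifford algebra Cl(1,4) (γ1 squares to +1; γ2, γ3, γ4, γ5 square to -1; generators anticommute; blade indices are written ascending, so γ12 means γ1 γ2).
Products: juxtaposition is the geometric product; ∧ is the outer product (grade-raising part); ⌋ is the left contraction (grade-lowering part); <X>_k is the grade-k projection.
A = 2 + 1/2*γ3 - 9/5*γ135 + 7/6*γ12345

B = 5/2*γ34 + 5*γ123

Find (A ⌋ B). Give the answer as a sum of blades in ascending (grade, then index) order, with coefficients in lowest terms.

step 1: -5/4*γ4 - 5/2*γ12 + 5*γ34 + 10*γ123
Answer: -5/4*γ4 - 5/2*γ12 + 5*γ34 + 10*γ123


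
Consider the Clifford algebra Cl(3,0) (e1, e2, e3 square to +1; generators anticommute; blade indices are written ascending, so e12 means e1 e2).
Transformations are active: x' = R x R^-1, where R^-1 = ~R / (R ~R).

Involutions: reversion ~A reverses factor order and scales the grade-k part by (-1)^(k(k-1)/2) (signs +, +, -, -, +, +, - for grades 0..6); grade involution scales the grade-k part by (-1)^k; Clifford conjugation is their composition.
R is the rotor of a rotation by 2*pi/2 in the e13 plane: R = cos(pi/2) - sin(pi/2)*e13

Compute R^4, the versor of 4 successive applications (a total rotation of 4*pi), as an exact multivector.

Because a rotor carries half the rotation angle, composing 4 copies of this e13-plane rotor multiplies the phase: 4*(pi/2) = 2*pi, hence R^4 = cos(2*pi) - sin(2*pi)*e13.
cos(2*pi) = 1 and sin(2*pi) = 0, so R^4 = 1. The total rotation 4*pi is 2 full turns, so every vector returns to itself, yet the rotor is +1, back on the identity sheet (an even number of 2*pi turns).
Answer: 1


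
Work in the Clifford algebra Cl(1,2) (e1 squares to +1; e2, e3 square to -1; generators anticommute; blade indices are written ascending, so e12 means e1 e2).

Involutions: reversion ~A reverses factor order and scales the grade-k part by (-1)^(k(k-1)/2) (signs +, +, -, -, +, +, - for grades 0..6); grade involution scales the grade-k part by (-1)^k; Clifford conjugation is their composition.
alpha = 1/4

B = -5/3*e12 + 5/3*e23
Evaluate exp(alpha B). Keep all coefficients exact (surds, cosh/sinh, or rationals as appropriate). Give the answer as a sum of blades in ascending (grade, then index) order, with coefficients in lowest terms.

B^2 term by term: the squares give (-5/3)^2*(e12)^2 + (5/3)^2*(e23)^2 = 25/9*(+1) + 25/9*(-1) = 0 (each basis 2-blade squares to minus the product of its generators' squares); cross terms between blades sharing an index anticommute and cancel. So B^2 = 0.
B^2 = 0, hence only two terms survive: exp(alpha B) = 1 + alpha B (parabolic case).
Answer: 1 - 5/12*e12 + 5/12*e23


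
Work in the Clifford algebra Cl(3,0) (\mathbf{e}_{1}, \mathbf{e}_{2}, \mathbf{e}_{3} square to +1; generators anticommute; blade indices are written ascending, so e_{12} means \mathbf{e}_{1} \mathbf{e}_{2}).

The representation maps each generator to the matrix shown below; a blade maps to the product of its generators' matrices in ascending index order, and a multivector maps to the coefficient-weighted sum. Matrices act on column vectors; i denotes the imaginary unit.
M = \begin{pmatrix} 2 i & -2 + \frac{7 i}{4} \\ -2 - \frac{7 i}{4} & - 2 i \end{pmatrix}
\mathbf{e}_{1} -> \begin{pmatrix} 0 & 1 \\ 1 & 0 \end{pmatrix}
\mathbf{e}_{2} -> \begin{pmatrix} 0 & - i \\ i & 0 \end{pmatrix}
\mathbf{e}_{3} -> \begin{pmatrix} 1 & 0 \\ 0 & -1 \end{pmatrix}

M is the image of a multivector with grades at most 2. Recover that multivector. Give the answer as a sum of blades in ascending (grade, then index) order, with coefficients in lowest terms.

Method: 1, rho(e_{1}), rho(e_{2}), rho(e_{3}) form a trace-orthogonal basis of the 2x2 complex matrices (tr(X Y) = 2 if X = Y, else 0), so M = m0*1 + m1*rho(e_{1}) + m2*rho(e_{2}) + m3*rho(e_{3}) with m0 = tr(M)/2 = 0, m1 = tr(M rho(e_{1}))/2 = -2, m2 = tr(M rho(e_{2}))/2 = - \frac{7}{4}, m3 = tr(M rho(e_{3}))/2 = 2 i.
Multiplying table entries, the bivector images are rho(e_{12}) = i*rho(e_{3}), rho(e_{13}) = -i*rho(e_{2}), rho(e_{23}) = i*rho(e_{1}); with real blade coefficients the real parts of m0..m3 are the coefficients of 1, e_{1}, e_{2}, e_{3} and the imaginary parts give the bivectors (e_{23}: Im m1, e_{13}: -Im m2, e_{12}: Im m3).
Answer: -2 e_{1} - \frac{7}{4} e_{2} + 2 e_{12}


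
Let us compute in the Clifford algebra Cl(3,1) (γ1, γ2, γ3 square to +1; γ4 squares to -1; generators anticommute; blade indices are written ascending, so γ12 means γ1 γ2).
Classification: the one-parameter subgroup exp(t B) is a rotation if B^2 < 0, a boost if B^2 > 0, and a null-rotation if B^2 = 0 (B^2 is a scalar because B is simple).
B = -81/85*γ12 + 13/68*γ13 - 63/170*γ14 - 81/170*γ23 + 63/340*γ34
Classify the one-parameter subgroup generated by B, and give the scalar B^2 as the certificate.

B^2 term by term: the squares give (-81/85)^2*(γ12)^2 + (13/68)^2*(γ13)^2 + (-63/170)^2*(γ14)^2 + (-81/170)^2*(γ23)^2 + (63/340)^2*(γ34)^2 = 6561/7225*(-1) + 169/4624*(-1) + 3969/28900*(+1) + 6561/28900*(-1) + 3969/115600*(+1) = -1 (each basis 2-blade squares to minus the product of its generators' squares); cross terms between blades sharing an index anticommute and cancel; the commuting (index-disjoint) pairs give grade-4 terms 2*c*c'*(blade product), which cancel blade by blade — γ1234: -5103/14450 + 5103/14450 = 0 — confirming B is simple. So B^2 = -1.
Answer: rotation, certificate B^2 = -1. Key observation: B^2 = -1 is a conjugation invariant, so its sign decides the class regardless of the surface form of B.


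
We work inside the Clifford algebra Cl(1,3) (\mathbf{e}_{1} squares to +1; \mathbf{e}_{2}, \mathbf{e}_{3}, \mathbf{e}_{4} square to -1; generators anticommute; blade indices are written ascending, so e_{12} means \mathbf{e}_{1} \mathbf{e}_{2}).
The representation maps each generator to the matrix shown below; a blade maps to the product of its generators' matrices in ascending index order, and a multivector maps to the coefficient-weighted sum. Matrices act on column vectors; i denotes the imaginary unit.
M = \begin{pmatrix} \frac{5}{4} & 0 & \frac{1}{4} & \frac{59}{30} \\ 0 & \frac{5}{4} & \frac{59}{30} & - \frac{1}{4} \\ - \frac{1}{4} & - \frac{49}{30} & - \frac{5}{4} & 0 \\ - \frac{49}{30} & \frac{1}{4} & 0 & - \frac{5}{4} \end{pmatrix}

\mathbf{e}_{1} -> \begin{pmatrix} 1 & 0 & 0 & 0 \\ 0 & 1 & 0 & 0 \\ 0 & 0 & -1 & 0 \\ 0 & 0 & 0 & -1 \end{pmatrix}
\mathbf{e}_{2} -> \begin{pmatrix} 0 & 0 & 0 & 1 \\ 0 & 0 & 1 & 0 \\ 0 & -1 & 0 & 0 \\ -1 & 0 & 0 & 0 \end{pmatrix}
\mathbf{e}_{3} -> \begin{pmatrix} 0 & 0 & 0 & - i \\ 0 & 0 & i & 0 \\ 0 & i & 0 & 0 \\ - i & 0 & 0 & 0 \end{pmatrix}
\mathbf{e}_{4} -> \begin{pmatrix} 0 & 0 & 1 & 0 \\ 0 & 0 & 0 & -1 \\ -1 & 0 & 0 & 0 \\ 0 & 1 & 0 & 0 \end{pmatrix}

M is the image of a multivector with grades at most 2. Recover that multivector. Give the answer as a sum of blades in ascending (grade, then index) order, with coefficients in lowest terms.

Method: the blade images are trace-orthogonal — tr(rho(e_A) rho(e_B)^-1) = 4 if A = B and 0 otherwise — and rho(e_A)^-1 = (e_A)^2 * rho(e_A) with (e_A)^2 = +1 or -1, so the coefficient of e_A in the preimage is (e_A)^2 * tr(M rho(e_A))/4.
Nonzero projections over blades of grade <= 2: e_{1}: (e_{1})^2 = +1, tr(M rho(e_{1})) = 5, coefficient \frac{5}{4}; e_{2}: (e_{2})^2 = -1, tr(M rho(e_{2})) = - \frac{36}{5}, coefficient \frac{9}{5}; e_{4}: (e_{4})^2 = -1, tr(M rho(e_{4})) = -1, coefficient \frac{1}{4}; e_{12}: (e_{12})^2 = +1, tr(M rho(e_{12})) = \frac{2}{3}, coefficient \frac{1}{6}. Every other blade of grade <= 2 projects to 0.
Answer: \frac{5}{4} e_{1} + \frac{9}{5} e_{2} + \frac{1}{4} e_{4} + \frac{1}{6} e_{12}


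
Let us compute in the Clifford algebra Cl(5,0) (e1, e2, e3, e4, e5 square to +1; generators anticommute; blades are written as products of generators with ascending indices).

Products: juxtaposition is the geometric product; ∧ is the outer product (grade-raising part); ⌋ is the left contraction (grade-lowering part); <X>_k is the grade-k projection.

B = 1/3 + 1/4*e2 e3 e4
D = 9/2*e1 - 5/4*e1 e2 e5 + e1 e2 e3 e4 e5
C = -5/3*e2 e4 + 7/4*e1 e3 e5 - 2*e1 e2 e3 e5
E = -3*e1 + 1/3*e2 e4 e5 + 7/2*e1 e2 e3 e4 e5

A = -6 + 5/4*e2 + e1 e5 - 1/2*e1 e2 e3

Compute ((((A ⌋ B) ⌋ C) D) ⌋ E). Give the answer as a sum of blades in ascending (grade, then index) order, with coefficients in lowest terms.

step 1: -2 + 5/16*e3 e4 - 3/2*e2 e3 e4
step 2: 10/3*e2 e4 - 7/2*e1 e3 e5 + 4*e1 e2 e3 e5
step 3: 5*e3 - 4*e4 + 35/8*e2 e3 - 7/2*e2 e4 - 63/4*e3 e5 + 15*e1 e2 e4 + 10/3*e1 e3 e5 + 25/6*e1 e4 e5 - 18*e2 e3 e5
step 4: 7/6*e5 + 63*e1 e4 - 175/12*e2 e3 + 35/3*e2 e4 + 4/3*e2 e5 + 105/2*e3 e5 - 441/8*e1 e2 e4 - 49/4*e1 e3 e5 - 245/16*e1 e4 e5 + 14*e1 e2 e3 e5 + 35/2*e1 e2 e4 e5
Answer: 7/6*e5 + 63*e1 e4 - 175/12*e2 e3 + 35/3*e2 e4 + 4/3*e2 e5 + 105/2*e3 e5 - 441/8*e1 e2 e4 - 49/4*e1 e3 e5 - 245/16*e1 e4 e5 + 14*e1 e2 e3 e5 + 35/2*e1 e2 e4 e5


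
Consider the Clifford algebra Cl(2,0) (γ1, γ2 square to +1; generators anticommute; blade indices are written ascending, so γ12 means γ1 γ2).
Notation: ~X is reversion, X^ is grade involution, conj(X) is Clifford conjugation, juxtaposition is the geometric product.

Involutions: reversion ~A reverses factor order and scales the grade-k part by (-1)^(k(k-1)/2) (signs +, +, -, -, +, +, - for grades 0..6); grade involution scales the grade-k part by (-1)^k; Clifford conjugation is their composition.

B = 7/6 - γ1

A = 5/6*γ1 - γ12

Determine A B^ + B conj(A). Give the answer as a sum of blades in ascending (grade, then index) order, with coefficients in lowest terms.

first term: 5/6 + 35/36*γ1 + γ2 - 7/6*γ12
second term: 5/6 - 35/36*γ1 - γ2 + 7/6*γ12
Answer: 5/3


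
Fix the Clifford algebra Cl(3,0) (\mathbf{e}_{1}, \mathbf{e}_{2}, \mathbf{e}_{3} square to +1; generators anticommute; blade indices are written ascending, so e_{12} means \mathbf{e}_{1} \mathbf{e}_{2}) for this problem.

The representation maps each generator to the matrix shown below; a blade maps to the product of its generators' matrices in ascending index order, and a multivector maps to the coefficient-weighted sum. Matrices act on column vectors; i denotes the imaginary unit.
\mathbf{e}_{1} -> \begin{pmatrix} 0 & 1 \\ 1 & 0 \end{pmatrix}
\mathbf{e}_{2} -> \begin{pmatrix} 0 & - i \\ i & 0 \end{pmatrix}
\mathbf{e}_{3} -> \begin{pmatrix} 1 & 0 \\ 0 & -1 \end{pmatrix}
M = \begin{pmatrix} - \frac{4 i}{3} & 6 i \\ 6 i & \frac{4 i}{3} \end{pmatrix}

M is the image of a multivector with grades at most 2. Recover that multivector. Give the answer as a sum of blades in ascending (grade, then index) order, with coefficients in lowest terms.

Method: 1, rho(e_{1}), rho(e_{2}), rho(e_{3}) form a trace-orthogonal basis of the 2x2 complex matrices (tr(X Y) = 2 if X = Y, else 0), so M = m0*1 + m1*rho(e_{1}) + m2*rho(e_{2}) + m3*rho(e_{3}) with m0 = tr(M)/2 = 0, m1 = tr(M rho(e_{1}))/2 = 6 i, m2 = tr(M rho(e_{2}))/2 = 0, m3 = tr(M rho(e_{3}))/2 = - \frac{4 i}{3}.
Multiplying table entries, the bivector images are rho(e_{12}) = i*rho(e_{3}), rho(e_{13}) = -i*rho(e_{2}), rho(e_{23}) = i*rho(e_{1}); with real blade coefficients the real parts of m0..m3 are the coefficients of 1, e_{1}, e_{2}, e_{3} and the imaginary parts give the bivectors (e_{23}: Im m1, e_{13}: -Im m2, e_{12}: Im m3).
Answer: -\frac{4}{3} e_{12} + 6 e_{23}


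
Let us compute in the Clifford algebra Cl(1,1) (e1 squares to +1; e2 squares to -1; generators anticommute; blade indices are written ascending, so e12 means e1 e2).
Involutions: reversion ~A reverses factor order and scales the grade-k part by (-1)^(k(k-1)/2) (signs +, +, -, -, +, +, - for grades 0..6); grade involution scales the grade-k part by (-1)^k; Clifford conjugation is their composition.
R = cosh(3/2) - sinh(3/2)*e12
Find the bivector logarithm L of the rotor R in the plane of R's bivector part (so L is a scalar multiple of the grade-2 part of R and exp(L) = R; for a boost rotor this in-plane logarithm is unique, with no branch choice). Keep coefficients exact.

The scalar part of R is cosh(3/2), so cosh pins the rapidity up to sign — the sign comes from the bivector part; dividing that part by sinh of the rapidity yields the plane, and the in-plane L = rapidity * plane is unique because the two sign choices cancel.
Concretely: cosh(rapidity) = cosh(3/2) gives rapidity = ±3/2, and since rapidity/sinh(rapidity) is even the sign is immaterial: L = (rapidity/sinh(rapidity)) * <R>_2 = (3/(2*sinh(3/2))) * <R>_2.
Answer: -3/2*e12


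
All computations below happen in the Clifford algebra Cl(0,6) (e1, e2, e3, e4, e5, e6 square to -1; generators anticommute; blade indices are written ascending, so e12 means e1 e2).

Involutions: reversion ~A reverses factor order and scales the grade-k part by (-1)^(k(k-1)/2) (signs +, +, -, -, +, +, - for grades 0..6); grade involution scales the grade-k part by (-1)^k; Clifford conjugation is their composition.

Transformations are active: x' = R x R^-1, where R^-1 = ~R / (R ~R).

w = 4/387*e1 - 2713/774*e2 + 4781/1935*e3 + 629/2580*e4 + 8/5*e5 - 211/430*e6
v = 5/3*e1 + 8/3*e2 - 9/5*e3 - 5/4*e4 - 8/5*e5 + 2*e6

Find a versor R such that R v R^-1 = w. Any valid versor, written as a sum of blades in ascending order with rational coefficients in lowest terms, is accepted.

Reasoning: v^2 = w^2 = -15301/720 since conjugation preserves the quadratic form; R = v + w = 649/387*e1 - 649/774*e2 + 1298/1935*e3 - 649/645*e4 + 649/430*e6 is then valid when invertible, keeping its own part and reversing (v - w)/2.
Answer: 649/387*e1 - 649/774*e2 + 1298/1935*e3 - 649/645*e4 + 649/430*e6


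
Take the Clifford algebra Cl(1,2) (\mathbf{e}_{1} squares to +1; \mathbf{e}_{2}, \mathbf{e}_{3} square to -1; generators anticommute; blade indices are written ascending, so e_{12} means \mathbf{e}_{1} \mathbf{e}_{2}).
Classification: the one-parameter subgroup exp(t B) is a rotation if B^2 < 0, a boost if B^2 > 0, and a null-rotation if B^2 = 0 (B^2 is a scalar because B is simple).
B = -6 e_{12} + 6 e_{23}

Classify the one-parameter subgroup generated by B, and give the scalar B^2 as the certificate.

B^2 term by term: the squares give (-6)^2*(e_{12})^2 + (6)^2*(e_{23})^2 = 36*(+1) + 36*(-1) = 0 (each basis 2-blade squares to minus the product of its generators' squares); cross terms between blades sharing an index anticommute and cancel. So B^2 = 0.
Answer: null-rotation, certificate B^2 = 0. Certificate logic: 0 is a conjugation-invariant scalar, so its sign fixes rotation versus boost versus null-rotation outright.


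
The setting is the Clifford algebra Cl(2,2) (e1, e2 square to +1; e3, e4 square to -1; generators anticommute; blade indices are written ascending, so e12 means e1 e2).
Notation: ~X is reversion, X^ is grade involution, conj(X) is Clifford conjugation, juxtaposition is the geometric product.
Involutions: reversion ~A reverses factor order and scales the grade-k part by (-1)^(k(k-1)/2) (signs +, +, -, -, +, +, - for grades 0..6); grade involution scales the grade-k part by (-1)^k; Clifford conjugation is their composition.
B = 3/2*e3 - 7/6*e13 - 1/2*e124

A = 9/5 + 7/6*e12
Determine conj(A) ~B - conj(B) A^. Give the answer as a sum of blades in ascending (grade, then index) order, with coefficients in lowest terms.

first term: 27/10*e3 + 7/12*e4 + 21/10*e13 + 49/36*e23 - 7/4*e123 + 9/10*e124
second term: -27/10*e3 + 7/12*e4 + 21/10*e13 + 49/36*e23 - 7/4*e123 - 9/10*e124
Answer: 27/5*e3 + 9/5*e124


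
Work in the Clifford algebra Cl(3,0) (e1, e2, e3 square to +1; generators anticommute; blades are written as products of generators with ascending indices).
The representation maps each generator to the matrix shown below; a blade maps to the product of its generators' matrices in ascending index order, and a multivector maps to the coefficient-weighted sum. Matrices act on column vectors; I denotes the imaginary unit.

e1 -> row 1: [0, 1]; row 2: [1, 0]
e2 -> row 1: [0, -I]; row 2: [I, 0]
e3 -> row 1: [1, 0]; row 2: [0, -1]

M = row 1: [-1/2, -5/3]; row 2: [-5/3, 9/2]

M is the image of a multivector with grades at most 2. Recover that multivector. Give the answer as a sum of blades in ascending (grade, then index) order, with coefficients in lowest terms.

Method: 1, rho(e1), rho(e2), rho(e3) form a trace-orthogonal basis of the 2x2 complex matrices (tr(X Y) = 2 if X = Y, else 0), so M = m0*1 + m1*rho(e1) + m2*rho(e2) + m3*rho(e3) with m0 = tr(M)/2 = 2, m1 = tr(M rho(e1))/2 = -5/3, m2 = tr(M rho(e2))/2 = 0, m3 = tr(M rho(e3))/2 = -5/2.
Multiplying table entries, the bivector images are rho(e1 e2) = I*rho(e3), rho(e1 e3) = -I*rho(e2), rho(e2 e3) = I*rho(e1); with real blade coefficients the real parts of m0..m3 are the coefficients of 1, e1, e2, e3 and the imaginary parts give the bivectors (e2 e3: Im m1, e1 e3: -Im m2, e1 e2: Im m3).
Answer: 2 - 5/3*e1 - 5/2*e3


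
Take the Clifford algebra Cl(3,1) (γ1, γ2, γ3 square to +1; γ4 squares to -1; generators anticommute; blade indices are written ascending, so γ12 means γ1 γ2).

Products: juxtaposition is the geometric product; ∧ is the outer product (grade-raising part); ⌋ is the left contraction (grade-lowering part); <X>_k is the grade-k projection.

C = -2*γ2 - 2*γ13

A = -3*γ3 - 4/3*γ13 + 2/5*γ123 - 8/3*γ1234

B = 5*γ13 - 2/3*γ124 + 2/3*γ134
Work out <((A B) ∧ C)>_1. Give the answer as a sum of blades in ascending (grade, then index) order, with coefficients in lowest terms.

step 1: 20/3 + 15*γ1 + 34/9*γ2 + 16/9*γ3 + 8/9*γ4 + 2*γ14 - 196/15*γ24 + 4/15*γ34 + 8/9*γ234 + 2*γ1234
step 2: -40/3*γ2 - 30*γ12 - 40/3*γ13 + 32/9*γ23 + 16/9*γ24 + 68/9*γ123 + 4*γ124 - 16/9*γ134 - 8/15*γ234 - 392/15*γ1234
step 3: -40/3*γ2
Answer: -40/3*γ2


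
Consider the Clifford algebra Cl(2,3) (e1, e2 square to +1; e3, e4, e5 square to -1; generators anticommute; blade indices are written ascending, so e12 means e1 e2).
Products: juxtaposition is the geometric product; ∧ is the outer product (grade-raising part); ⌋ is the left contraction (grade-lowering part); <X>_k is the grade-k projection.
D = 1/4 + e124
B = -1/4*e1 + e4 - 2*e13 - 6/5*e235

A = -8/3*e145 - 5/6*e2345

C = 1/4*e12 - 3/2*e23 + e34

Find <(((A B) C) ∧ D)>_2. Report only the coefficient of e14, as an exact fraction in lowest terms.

step 1: -e4 - 8/3*e15 + 2/3*e45 - 5/6*e235 + 16/3*e345 - 16/5*e1234 - 5/3*e1245 + 5/24*e12345
step 2: -e3 - 49/12*e5 + 16/5*e12 + 24/5*e14 - 2/3*e25 + 4/5*e34 + 2/3*e35 + 5/12*e45 - 1/4*e124 - 5/24*e125 + 5/24*e135 - 5/16*e145 + 3/2*e234 - 43/6*e245 - 5/96*e345 + 7/3*e1235 + 1/6*e1245 - 1/6*e1345 - e2345 + 4/3*e12345
step 3: -1/4*e3 - 49/48*e5 + 4/5*e12 + 6/5*e14 - 1/6*e25 + 1/5*e34 + 1/6*e35 + 5/48*e45 - 1/16*e124 - 5/96*e125 + 5/96*e135 - 5/64*e145 + 3/8*e234 - 43/24*e245 - 5/384*e345 - e1234 + 7/12*e1235 + 33/8*e1245 - 1/24*e1345 - 1/4*e2345 - 1/3*e12345
step 4: 4/5*e12 + 6/5*e14 - 1/6*e25 + 1/5*e34 + 1/6*e35 + 5/48*e45
Answer: 6/5


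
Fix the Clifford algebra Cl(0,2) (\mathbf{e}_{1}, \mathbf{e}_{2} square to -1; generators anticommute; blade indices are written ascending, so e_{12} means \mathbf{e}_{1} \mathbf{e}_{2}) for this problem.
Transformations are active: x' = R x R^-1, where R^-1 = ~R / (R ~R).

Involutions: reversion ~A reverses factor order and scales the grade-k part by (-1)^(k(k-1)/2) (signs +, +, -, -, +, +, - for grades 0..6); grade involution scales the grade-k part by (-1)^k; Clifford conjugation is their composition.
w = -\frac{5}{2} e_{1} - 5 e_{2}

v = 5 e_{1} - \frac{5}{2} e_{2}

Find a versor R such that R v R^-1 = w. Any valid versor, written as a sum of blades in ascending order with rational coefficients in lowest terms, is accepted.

Sketch: the shared square -\frac{125}{4} makes R = v + w = \frac{5}{2} e_{1} - \frac{15}{2} e_{2} the natural versor; its sandwich fixes that direction, negates (v - w)/2, and sends v to w.
Answer: \frac{5}{2} e_{1} - \frac{15}{2} e_{2}


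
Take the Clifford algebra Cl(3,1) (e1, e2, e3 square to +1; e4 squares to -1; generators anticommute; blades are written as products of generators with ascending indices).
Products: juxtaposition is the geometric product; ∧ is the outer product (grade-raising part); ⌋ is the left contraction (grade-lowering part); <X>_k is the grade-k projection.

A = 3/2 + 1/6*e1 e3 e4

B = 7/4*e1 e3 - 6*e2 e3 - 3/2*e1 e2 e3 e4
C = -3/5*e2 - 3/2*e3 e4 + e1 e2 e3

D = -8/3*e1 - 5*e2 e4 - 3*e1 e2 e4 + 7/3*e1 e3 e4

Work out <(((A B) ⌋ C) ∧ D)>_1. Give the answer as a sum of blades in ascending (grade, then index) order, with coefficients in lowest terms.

step 1: -1/4*e2 - 7/24*e4 + 21/8*e1 e3 - 9*e2 e3 + e1 e2 e4 - 9/4*e1 e2 e3 e4
step 2: 3/20 + 9*e1 + 21/8*e2 + 7/16*e3 + 1/4*e1 e3
step 3: -2/5*e1 + 7*e1 e2 + 7/6*e1 e3 - 3/4*e2 e4 - 909/20*e1 e2 e4 + 7/20*e1 e3 e4 + 35/16*e2 e3 e4 - 99/16*e1 e2 e3 e4
step 4: -2/5*e1
Answer: -2/5*e1


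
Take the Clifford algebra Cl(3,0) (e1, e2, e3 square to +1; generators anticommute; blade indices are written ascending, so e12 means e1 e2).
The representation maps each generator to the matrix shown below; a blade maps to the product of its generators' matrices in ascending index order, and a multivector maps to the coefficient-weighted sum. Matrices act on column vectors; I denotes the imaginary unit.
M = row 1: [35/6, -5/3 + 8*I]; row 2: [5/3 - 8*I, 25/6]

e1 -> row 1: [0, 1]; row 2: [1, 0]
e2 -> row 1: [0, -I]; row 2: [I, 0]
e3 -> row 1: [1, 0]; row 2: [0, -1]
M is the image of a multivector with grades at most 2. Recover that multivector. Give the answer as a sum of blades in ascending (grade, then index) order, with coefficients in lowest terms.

Method: 1, rho(e1), rho(e2), rho(e3) form a trace-orthogonal basis of the 2x2 complex matrices (tr(X Y) = 2 if X = Y, else 0), so M = m0*1 + m1*rho(e1) + m2*rho(e2) + m3*rho(e3) with m0 = tr(M)/2 = 5, m1 = tr(M rho(e1))/2 = 0, m2 = tr(M rho(e2))/2 = -8 - 5*I/3, m3 = tr(M rho(e3))/2 = 5/6.
Multiplying table entries, the bivector images are rho(e12) = I*rho(e3), rho(e13) = -I*rho(e2), rho(e23) = I*rho(e1); with real blade coefficients the real parts of m0..m3 are the coefficients of 1, e1, e2, e3 and the imaginary parts give the bivectors (e23: Im m1, e13: -Im m2, e12: Im m3).
Answer: 5 - 8*e2 + 5/6*e3 + 5/3*e13


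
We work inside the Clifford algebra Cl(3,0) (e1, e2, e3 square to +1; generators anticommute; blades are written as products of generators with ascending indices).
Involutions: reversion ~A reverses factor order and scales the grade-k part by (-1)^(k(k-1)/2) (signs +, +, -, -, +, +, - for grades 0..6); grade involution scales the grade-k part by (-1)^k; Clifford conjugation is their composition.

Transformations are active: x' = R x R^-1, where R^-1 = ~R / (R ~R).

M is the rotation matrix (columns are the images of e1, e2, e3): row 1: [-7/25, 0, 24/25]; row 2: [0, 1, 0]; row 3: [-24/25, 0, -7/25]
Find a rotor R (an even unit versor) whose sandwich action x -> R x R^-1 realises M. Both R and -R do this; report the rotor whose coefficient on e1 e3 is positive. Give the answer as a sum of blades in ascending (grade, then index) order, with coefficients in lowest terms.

Method: write R = a + b12*e1 e2 + b13*e1 e3 + b23*e2 e3 with a^2 + b12^2 + b13^2 + b23^2 = 1 (so R^-1 = ~R). Expanding the columns R e_j ~R gives tr M = 4a^2 - 1 and, from the antisymmetric part, M21 - M12 = -4a*b12, M13 - M31 = 4a*b13, M32 - M23 = -4a*b23.
Here tr M = 11/25, so a^2 = (1 + tr M)/4 = 9/25 and a = ±3/5. Taking a = 3/5: M21 - M12 = 0, M13 - M31 = 48/25, M32 - M23 = 0, giving b12 = 0, b13 = 4/5, b23 = 0, i.e. R = 3/5 + 4/5*e1 e3.
Its e1 e3 coefficient is already positive.
Answer: 3/5 + 4/5*e1 e3. Uniqueness: Spin(3) -> SO(3) maps R and -R to the same rotation of trace 11/25; fixing the sign of the e1 e3 coefficient removes the ambiguity.


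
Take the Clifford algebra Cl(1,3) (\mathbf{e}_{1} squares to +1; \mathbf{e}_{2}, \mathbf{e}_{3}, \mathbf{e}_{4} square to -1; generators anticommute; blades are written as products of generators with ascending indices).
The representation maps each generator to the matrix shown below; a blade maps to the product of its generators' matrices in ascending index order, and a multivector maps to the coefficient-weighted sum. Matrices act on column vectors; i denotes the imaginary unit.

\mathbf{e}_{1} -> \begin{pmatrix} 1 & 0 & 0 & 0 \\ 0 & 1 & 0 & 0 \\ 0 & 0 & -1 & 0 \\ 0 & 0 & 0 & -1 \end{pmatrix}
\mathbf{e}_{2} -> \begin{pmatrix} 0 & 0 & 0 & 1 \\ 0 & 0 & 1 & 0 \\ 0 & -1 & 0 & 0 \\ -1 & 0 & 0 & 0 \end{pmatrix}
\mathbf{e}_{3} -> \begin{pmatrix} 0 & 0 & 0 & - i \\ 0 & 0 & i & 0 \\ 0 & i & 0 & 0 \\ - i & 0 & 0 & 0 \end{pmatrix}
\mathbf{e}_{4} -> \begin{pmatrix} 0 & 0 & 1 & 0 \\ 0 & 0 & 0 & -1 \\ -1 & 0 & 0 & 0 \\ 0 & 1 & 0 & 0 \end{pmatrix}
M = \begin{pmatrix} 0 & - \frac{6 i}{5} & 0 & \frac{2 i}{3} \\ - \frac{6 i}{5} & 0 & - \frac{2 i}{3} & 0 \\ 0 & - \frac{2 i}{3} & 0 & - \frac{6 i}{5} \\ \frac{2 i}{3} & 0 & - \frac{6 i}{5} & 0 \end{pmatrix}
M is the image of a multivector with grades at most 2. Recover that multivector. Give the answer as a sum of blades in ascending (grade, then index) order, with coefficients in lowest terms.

Method: the blade images are trace-orthogonal — tr(rho(e_A) rho(e_B)^-1) = 4 if A = B and 0 otherwise — and rho(e_A)^-1 = (e_A)^2 * rho(e_A) with (e_A)^2 = +1 or -1, so the coefficient of e_A in the preimage is (e_A)^2 * tr(M rho(e_A))/4.
Nonzero projections over blades of grade <= 2: e_{3}: (e_{3})^2 = -1, tr(M rho(e_{3})) = \frac{8}{3}, coefficient -\frac{2}{3}; e_{3} e_{4}: (e_{3} e_{4})^2 = -1, tr(M rho(e_{3} e_{4})) = - \frac{24}{5}, coefficient \frac{6}{5}. Every other blade of grade <= 2 projects to 0.
Answer: -\frac{2}{3} e_{3} + \frac{6}{5} e_{3} e_{4}


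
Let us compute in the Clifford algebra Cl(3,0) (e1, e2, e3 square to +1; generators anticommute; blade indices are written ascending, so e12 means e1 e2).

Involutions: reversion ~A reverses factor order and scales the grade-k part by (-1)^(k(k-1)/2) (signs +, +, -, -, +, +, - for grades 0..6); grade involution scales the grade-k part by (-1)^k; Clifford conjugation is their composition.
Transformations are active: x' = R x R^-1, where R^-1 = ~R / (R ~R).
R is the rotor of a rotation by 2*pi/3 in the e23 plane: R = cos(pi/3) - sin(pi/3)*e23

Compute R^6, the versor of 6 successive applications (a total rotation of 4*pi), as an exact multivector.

Half-angle bookkeeping: 6 applications in e23 add up to rotor phase 6*pi/3 = 2*pi, so R^6 = cos(2*pi) - sin(2*pi)*e23.
cos(2*pi) = 1 and sin(2*pi) = 0, so R^6 = 1. The total rotation 4*pi is 2 full turns, so every vector returns to itself, yet the rotor is +1, back on the identity sheet (an even number of 2*pi turns).
Answer: 1


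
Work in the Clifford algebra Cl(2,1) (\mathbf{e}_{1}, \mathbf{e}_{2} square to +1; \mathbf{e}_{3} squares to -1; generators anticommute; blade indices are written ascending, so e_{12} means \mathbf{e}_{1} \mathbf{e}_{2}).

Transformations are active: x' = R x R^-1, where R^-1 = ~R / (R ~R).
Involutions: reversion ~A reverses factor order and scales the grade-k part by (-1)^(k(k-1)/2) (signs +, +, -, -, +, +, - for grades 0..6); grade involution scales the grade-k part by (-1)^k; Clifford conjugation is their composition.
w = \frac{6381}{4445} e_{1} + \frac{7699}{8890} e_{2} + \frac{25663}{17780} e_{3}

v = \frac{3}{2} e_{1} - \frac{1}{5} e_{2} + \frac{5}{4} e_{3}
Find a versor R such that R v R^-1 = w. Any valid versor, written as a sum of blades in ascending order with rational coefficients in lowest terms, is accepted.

Since q(v) = q(w) = \frac{291}{400}, the sum R = v + w = \frac{26097}{8890} e_{1} + \frac{5921}{8890} e_{2} + \frac{11972}{4445} e_{3} does the job whenever invertible.
Answer: \frac{26097}{8890} e_{1} + \frac{5921}{8890} e_{2} + \frac{11972}{4445} e_{3}
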